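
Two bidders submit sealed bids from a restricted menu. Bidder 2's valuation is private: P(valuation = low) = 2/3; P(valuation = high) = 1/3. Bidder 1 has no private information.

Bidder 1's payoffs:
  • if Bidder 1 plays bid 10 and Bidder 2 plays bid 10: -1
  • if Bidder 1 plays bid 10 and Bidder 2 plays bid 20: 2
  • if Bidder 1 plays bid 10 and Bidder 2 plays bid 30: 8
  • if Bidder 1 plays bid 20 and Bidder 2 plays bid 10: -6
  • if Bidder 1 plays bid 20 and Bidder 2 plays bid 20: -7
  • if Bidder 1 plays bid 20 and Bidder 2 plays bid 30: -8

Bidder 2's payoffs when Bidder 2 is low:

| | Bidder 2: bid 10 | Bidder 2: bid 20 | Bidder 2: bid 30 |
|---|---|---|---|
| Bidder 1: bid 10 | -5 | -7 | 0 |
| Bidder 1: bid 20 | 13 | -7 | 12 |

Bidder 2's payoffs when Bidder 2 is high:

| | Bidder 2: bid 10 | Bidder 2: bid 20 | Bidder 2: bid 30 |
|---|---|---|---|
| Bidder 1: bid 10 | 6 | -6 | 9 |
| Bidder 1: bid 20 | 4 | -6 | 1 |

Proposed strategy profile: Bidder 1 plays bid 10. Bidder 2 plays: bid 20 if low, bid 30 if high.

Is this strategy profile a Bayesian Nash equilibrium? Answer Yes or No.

Bidder 1 plays bid 10: E[bid 10] = 2/3·(2) + 1/3·(8) = 4; E[bid 20] = -22/3. Best-responding. ✓
Bidder 2 (valuation low), facing bid 10: bid 10 gives -5, bid 20 gives -7, bid 30 gives 0. Proposed bid 20 is not best — profitable deviation exists. ✗
Bidder 2 (valuation high), facing bid 10: bid 10 gives 6, bid 20 gives -6, bid 30 gives 9. Proposed bid 30 is best. ✓

No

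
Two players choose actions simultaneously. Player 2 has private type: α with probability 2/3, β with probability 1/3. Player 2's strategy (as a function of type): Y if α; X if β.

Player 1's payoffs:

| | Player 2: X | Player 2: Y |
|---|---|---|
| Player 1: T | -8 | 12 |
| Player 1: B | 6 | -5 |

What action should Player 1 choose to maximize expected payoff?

T

E[T] = 2/3·(12) + 1/3·(-8) = 16/3
E[B] = 2/3·(-5) + 1/3·(6) = -4/3
Best response: T (16/3 is the largest).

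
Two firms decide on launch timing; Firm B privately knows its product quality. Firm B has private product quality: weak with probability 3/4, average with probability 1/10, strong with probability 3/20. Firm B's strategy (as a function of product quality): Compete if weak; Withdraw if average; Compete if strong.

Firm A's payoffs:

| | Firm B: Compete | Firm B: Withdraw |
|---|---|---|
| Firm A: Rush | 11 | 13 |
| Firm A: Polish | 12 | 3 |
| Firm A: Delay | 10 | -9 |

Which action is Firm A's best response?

Rush

E[Rush] = 3/4·(11) + 1/10·(13) + 3/20·(11) = 56/5
E[Polish] = 3/4·(12) + 1/10·(3) + 3/20·(12) = 111/10
E[Delay] = 3/4·(10) + 1/10·(-9) + 3/20·(10) = 81/10
Best response: Rush (56/5 is the largest).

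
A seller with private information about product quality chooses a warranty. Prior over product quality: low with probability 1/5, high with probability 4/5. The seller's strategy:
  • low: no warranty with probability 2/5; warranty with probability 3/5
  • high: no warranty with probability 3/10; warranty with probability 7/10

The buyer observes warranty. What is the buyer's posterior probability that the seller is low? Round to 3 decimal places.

P(warranty) = (1/5)·(3/5) + (4/5)·(7/10) = 17/25
P(low | warranty) = ((1/5)·(3/5)) / (17/25) = (3/25) / (17/25) = 3/17

0.176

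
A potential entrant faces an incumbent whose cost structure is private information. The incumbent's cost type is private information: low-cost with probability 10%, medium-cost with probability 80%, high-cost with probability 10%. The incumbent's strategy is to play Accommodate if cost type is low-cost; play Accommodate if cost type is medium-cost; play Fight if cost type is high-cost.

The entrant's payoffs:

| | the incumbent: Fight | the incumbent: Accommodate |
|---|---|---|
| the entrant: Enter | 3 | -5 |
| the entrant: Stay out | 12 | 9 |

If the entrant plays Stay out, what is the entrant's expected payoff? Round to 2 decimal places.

E[Stay out] = 0.1·9 + 0.8·9 + 0.1·12 = 0.9 + 7.2 + 1.2 = 9.3

9.30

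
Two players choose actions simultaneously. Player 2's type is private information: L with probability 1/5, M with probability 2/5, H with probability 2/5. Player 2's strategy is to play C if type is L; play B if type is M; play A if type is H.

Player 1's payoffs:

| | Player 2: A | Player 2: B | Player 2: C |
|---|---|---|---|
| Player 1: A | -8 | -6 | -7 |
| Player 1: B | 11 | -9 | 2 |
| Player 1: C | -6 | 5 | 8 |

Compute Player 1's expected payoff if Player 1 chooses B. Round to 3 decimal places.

E[B] = 1/5·2 + 2/5·(-9) + 2/5·11 = 2/5 + (-18/5) + 22/5 = 6/5

1.200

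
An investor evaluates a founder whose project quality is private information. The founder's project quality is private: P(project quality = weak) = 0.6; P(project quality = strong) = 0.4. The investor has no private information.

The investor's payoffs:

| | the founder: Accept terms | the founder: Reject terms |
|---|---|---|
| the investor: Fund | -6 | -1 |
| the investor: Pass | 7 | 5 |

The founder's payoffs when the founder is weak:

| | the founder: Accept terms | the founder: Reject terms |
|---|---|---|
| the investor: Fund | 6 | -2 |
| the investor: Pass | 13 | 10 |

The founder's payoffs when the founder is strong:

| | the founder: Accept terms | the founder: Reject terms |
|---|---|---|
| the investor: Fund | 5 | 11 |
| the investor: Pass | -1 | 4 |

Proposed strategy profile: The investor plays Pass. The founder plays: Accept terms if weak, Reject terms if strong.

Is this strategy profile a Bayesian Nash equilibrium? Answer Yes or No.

Yes

The investor plays Pass: E[Pass] = 0.6·(7) + 0.4·(5) = 6.2; E[Fund] = -4. Best-responding. ✓
The founder (project quality weak), facing Pass: Accept terms gives 13, Reject terms gives 10. Proposed Accept terms is best. ✓
The founder (project quality strong), facing Pass: Accept terms gives -1, Reject terms gives 4. Proposed Reject terms is best. ✓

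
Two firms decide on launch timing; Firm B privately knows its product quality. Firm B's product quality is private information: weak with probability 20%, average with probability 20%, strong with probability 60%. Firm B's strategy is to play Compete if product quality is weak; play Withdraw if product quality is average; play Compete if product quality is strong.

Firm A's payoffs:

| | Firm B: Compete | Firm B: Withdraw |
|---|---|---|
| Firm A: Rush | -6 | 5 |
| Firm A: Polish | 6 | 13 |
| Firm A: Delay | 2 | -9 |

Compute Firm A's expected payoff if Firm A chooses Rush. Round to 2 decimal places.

-3.80

Take the expectation over Firm B's product quality, weighting each type's action by its prior probability.
E[Rush] = 0.2·(-6) + 0.2·5 + 0.6·(-6) = (-1.2) + 1 + (-3.6) = -3.8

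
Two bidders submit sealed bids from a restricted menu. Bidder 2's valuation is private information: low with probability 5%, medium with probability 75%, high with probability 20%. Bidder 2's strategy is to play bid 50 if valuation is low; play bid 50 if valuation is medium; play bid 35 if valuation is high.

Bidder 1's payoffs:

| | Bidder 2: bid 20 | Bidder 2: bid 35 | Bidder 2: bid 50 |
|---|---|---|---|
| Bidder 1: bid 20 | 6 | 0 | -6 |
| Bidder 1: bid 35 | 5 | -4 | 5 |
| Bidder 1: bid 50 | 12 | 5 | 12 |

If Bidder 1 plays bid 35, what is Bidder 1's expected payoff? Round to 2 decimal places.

E[bid 35] = 0.05·5 + 0.75·5 + 0.2·(-4) = 0.25 + 3.75 + (-0.8) = 3.2

3.20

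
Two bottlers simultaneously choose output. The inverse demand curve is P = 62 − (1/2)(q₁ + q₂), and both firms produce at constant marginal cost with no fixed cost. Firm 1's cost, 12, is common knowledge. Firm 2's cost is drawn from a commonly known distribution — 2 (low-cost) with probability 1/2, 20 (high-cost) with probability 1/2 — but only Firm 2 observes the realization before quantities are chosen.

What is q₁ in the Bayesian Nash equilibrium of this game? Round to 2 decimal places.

32.67

Type-c best response for Firm 2: q₂(c) = (62 − c) − q₁/2.
Firm 1 maximizes expected profit; its first-order condition is 62 − q₁ − (1/2)E[q₂] − 12 = 0.
Substituting E[q₂] and solving: E[c₂] = 11, so q₁ = (62 − 2·12 + 11)/(3/2) = 32.6667.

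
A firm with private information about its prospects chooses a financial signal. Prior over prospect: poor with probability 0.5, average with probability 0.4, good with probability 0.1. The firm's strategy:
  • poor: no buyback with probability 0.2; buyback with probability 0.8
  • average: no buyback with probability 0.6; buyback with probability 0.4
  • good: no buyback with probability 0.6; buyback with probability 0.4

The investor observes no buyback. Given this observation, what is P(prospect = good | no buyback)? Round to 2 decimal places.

0.15

P(no buyback) = 0.5·0.2 + 0.4·0.6 + 0.1·0.6 = 0.4
P(good | no buyback) = (0.1·0.6) / 0.4 = 0.06 / 0.4 = 0.15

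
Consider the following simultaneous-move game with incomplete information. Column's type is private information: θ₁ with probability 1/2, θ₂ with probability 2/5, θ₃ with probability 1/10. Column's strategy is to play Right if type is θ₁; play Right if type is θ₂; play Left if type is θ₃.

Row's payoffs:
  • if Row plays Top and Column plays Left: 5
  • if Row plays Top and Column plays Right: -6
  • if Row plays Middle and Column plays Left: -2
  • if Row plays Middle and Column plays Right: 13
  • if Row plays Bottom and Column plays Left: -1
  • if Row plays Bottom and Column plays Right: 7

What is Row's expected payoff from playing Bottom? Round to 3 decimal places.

E[Bottom] = 1/2·7 + 2/5·7 + 1/10·(-1) = 7/2 + 14/5 + (-1/10) = 31/5

6.200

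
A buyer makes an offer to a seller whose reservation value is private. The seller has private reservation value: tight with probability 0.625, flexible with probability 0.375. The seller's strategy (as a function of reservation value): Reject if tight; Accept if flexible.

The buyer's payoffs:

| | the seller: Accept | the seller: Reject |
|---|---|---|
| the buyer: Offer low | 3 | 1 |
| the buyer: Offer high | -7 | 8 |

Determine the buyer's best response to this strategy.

E[Offer low] = 0.625·(1) + 0.375·(3) = 1.75
E[Offer high] = 0.625·(8) + 0.375·(-7) = 2.375
Best response: Offer high (2.375 is the largest).

Offer high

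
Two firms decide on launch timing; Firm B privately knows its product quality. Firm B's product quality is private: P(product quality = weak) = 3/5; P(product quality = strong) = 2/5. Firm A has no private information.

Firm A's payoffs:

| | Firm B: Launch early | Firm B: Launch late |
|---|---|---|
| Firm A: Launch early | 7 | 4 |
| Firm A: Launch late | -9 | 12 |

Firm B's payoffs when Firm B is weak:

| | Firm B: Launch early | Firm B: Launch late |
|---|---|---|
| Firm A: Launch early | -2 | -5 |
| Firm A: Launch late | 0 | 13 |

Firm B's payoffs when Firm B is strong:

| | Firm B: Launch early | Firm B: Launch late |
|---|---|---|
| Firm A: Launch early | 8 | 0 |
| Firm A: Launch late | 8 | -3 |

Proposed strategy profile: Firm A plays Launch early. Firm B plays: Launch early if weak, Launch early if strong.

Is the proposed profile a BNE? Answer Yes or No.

A profile is a BNE iff every type of every player is best-responding given beliefs about the other side.
Firm A plays Launch early: E[Launch early] = 3/5·(7) + 2/5·(7) = 7; E[Launch late] = -9. Best-responding. ✓
Firm B (product quality weak), facing Launch early: Launch early gives -2, Launch late gives -5. Proposed Launch early is best. ✓
Firm B (product quality strong), facing Launch early: Launch early gives 8, Launch late gives 0. Proposed Launch early is best. ✓

Yes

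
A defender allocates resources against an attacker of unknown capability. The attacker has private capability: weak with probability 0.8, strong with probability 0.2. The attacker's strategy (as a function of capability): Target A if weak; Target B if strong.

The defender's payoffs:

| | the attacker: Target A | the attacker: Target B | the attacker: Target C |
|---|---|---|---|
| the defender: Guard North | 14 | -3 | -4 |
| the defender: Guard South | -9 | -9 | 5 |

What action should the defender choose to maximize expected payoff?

E[Guard North] = 0.8·(14) + 0.2·(-3) = 10.6
E[Guard South] = 0.8·(-9) + 0.2·(-9) = -9
Best response: Guard North (10.6 is the largest).

Guard North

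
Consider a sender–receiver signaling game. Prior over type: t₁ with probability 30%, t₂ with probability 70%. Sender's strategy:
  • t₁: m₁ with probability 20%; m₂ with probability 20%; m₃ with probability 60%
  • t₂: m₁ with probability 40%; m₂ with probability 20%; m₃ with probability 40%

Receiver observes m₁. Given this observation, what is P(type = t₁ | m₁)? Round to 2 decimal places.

P(m₁) = 0.3·0.2 + 0.7·0.4 = 0.34
P(t₁ | m₁) = (0.3·0.2) / 0.34 = 0.06 / 0.34 = 0.176471

0.18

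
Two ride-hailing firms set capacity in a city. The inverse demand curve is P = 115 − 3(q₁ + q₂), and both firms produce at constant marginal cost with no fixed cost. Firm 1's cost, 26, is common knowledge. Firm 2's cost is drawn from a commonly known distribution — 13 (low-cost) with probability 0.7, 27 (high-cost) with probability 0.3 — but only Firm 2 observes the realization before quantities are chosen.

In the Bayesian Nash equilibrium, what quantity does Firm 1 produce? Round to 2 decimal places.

Type-c best response for Firm 2: q₂(c) = (115 − c)/6 − q₁/2.
Firm 1 maximizes expected profit; its first-order condition is 115 − 6q₁ − 3E[q₂] − 26 = 0.
Substituting E[q₂] and solving: E[c₂] = 17.2, so q₁ = (115 − 2·26 + 17.2)/9 = 8.91111.

8.91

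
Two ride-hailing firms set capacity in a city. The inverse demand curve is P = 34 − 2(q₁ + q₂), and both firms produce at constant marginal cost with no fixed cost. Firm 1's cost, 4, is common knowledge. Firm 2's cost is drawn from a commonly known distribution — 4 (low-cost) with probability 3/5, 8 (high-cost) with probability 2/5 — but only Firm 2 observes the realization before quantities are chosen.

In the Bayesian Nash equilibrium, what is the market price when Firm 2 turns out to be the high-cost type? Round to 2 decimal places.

Type-c best response for Firm 2: q₂(c) = (34 − c)/4 − q₁/2.
Firm 1 maximizes expected profit; its first-order condition is 34 − 4q₁ − 2E[q₂] − 4 = 0.
Substituting E[q₂] and solving: E[c₂] = 5.6, so q₁ = (34 − 2·4 + 5.6)/6 = 5.26667.
q₂(high-cost) = 3.86667, so P = 34 − 2·(5.26667 + 3.86667) = 15.7333.

15.73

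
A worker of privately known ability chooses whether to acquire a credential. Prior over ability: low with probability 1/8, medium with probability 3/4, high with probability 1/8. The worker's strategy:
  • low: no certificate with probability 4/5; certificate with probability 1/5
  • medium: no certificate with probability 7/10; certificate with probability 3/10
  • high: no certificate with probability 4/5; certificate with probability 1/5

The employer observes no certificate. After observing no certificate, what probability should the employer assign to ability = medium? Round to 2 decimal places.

0.72

P(no certificate) = (1/8)·(4/5) + (3/4)·(7/10) + (1/8)·(4/5) = 29/40
P(medium | no certificate) = ((3/4)·(7/10)) / (29/40) = (21/40) / (29/40) = 21/29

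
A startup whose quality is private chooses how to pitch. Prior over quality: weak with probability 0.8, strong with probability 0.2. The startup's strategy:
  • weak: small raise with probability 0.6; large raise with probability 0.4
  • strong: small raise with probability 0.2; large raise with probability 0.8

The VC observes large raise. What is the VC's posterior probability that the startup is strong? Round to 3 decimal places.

P(large raise) = 0.8·0.4 + 0.2·0.8 = 0.48
P(strong | large raise) = (0.2·0.8) / 0.48 = 0.16 / 0.48 = 0.333333

0.333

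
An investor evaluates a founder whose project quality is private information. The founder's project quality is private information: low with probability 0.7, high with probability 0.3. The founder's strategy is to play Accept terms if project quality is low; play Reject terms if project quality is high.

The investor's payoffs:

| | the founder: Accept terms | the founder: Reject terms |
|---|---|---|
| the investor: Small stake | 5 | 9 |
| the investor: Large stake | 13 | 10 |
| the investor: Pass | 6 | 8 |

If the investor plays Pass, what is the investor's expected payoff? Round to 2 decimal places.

6.60

Take the expectation over the founder's project quality, weighting each type's action by its prior probability.
E[Pass] = 0.7·6 + 0.3·8 = 4.2 + 2.4 = 6.6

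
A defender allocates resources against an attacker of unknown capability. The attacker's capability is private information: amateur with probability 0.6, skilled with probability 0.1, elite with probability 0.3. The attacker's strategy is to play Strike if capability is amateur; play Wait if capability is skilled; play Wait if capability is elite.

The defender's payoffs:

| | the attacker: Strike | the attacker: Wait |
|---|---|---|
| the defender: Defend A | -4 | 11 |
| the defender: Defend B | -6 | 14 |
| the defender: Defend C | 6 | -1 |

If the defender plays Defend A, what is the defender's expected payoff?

2

Take the expectation over the attacker's capability, weighting each type's action by its prior probability.
E[Defend A] = 0.6·(-4) + 0.1·11 + 0.3·11 = (-2.4) + 1.1 + 3.3 = 2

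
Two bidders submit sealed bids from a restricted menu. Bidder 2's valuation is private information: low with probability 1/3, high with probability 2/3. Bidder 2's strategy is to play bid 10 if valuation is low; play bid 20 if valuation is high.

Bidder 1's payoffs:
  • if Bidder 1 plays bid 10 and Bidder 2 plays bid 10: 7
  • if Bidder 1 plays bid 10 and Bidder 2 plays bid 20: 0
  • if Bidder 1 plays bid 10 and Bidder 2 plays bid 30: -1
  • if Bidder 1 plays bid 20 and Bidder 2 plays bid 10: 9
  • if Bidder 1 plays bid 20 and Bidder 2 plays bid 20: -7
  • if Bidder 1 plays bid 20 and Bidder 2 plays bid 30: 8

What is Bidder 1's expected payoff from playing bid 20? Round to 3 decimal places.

-1.667

Take the expectation over Bidder 2's valuation, weighting each type's action by its prior probability.
E[bid 20] = 1/3·9 + 2/3·(-7) = 3 + (-14/3) = -5/3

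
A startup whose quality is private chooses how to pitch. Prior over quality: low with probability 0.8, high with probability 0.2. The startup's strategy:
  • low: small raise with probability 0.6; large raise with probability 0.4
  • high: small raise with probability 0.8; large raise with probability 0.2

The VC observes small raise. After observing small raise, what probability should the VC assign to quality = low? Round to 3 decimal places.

Apply Bayes' rule using the sender's strategy as the likelihood.
P(small raise) = 0.8·0.6 + 0.2·0.8 = 0.64
P(low | small raise) = (0.8·0.6) / 0.64 = 0.48 / 0.64 = 0.75

0.750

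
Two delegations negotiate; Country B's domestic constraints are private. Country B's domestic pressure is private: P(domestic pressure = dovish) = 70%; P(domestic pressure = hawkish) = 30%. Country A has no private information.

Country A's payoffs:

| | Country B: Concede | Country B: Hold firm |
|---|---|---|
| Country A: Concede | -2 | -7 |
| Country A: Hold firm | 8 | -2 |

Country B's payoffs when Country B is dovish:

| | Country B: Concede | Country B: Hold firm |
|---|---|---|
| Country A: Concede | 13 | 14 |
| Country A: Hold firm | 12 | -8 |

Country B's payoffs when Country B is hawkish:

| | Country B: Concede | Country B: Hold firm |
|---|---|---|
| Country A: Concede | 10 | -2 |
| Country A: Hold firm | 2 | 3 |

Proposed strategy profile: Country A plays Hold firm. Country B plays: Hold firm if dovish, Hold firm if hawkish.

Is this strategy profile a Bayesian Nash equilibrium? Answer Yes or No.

Country A plays Hold firm: E[Hold firm] = 0.7·(-2) + 0.3·(-2) = -2; E[Concede] = -7. Best-responding. ✓
Country B (domestic pressure dovish), facing Hold firm: Concede gives 12, Hold firm gives -8. Proposed Hold firm is not best — profitable deviation exists. ✗
Country B (domestic pressure hawkish), facing Hold firm: Concede gives 2, Hold firm gives 3. Proposed Hold firm is best. ✓

No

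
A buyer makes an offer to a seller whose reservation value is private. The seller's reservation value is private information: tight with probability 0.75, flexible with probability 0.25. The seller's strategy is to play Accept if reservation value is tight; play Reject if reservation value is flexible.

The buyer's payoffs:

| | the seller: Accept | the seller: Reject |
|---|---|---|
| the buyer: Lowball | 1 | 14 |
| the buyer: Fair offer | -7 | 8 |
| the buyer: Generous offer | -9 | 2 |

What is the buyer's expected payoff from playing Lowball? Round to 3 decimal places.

E[Lowball] = 0.75·1 + 0.25·14 = 0.75 + 3.5 = 4.25

4.250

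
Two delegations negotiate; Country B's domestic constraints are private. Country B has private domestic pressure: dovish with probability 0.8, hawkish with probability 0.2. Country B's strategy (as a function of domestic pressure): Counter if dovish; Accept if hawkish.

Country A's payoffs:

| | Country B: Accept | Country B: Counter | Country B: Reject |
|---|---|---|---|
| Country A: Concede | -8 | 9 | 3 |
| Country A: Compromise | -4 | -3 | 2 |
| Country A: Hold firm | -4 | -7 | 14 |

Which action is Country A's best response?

Concede

Compute Country A's expected payoff for each action, taking the expectation over Country B's type.
E[Concede] = 0.8·(9) + 0.2·(-8) = 5.6
E[Compromise] = 0.8·(-3) + 0.2·(-4) = -3.2
E[Hold firm] = 0.8·(-7) + 0.2·(-4) = -6.4
Best response: Concede (5.6 is the largest).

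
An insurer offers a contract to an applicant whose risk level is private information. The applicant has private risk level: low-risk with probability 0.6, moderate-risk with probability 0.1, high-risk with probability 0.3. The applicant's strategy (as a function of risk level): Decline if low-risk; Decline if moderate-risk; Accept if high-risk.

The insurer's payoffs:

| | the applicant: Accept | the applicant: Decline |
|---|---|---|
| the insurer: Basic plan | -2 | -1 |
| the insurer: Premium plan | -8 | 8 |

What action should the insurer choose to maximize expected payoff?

Premium plan

E[Basic plan] = 0.6·(-1) + 0.1·(-1) + 0.3·(-2) = -1.3
E[Premium plan] = 0.6·(8) + 0.1·(8) + 0.3·(-8) = 3.2
Best response: Premium plan (3.2 is the largest).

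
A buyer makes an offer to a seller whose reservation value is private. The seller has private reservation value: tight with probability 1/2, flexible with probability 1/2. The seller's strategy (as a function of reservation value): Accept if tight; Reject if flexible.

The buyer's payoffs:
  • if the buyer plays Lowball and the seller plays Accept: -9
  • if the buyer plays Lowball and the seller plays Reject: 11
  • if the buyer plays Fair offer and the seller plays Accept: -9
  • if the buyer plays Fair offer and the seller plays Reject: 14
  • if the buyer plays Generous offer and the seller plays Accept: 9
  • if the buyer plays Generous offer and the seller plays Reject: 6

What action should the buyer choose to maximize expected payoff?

Compute the buyer's expected payoff for each action, taking the expectation over the seller's type.
E[Lowball] = 1/2·(-9) + 1/2·(11) = 1
E[Fair offer] = 1/2·(-9) + 1/2·(14) = 5/2
E[Generous offer] = 1/2·(9) + 1/2·(6) = 15/2
Best response: Generous offer (15/2 is the largest).

Generous offer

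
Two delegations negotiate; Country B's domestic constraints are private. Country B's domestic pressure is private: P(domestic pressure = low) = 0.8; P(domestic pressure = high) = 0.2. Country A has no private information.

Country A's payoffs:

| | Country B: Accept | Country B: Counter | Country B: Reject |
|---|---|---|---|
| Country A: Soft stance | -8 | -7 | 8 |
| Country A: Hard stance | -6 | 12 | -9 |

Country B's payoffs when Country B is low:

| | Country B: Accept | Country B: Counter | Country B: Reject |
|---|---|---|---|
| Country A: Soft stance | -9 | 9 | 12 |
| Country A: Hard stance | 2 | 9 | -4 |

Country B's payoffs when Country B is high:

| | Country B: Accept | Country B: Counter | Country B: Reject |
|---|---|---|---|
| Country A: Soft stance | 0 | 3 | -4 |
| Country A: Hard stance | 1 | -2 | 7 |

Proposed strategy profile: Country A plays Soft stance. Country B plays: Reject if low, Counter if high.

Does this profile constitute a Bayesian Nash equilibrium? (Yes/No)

Country A plays Soft stance: E[Soft stance] = 0.8·(8) + 0.2·(-7) = 5; E[Hard stance] = -4.8. Best-responding. ✓
Country B (domestic pressure low), facing Soft stance: Accept gives -9, Counter gives 9, Reject gives 12. Proposed Reject is best. ✓
Country B (domestic pressure high), facing Soft stance: Accept gives 0, Counter gives 3, Reject gives -4. Proposed Counter is best. ✓

Yes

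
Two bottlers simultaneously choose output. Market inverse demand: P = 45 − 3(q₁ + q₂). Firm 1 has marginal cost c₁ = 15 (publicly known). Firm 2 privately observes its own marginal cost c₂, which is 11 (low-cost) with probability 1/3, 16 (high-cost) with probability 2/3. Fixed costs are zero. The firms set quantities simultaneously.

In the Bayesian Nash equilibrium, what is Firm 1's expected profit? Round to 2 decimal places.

31.87

Firm 2 with cost c maximizes (45 − 3(q₁+q₂) − c)·q₂, giving q₂(c) = (45 − c − 3q₁)/6.
E[c₂] = 1/3·11 + 2/3·16 = 14.3333
Firm 1's FOC against E[q₂] yields q₁ = (45 − 2·15 + E[c₂])/9 = (45 − 30 + 14.3333)/9 = 3.25926.
E[P] = 45 − 3·(q₁ + E[q₂]) = 24.7778; Firm 1's expected profit = (E[P] − 15)·q₁ = (24.7778 − 15)·3.25926 = 31.8683.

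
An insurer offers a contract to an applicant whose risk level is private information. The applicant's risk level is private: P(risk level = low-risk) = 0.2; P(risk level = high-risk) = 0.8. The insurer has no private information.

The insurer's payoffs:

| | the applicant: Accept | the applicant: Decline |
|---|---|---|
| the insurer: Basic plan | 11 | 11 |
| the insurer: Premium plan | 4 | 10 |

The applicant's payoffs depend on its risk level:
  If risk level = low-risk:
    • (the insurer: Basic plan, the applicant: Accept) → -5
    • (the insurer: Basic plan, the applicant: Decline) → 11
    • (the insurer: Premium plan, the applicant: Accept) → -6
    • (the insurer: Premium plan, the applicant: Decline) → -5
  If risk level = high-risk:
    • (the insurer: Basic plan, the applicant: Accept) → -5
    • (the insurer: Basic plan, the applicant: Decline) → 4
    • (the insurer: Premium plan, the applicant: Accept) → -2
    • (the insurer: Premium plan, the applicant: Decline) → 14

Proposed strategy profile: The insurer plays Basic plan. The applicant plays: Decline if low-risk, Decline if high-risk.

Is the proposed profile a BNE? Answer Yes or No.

Yes

The insurer plays Basic plan: E[Basic plan] = 0.2·(11) + 0.8·(11) = 11; E[Premium plan] = 10. Best-responding. ✓
The applicant (risk level low-risk), facing Basic plan: Accept gives -5, Decline gives 11. Proposed Decline is best. ✓
The applicant (risk level high-risk), facing Basic plan: Accept gives -5, Decline gives 4. Proposed Decline is best. ✓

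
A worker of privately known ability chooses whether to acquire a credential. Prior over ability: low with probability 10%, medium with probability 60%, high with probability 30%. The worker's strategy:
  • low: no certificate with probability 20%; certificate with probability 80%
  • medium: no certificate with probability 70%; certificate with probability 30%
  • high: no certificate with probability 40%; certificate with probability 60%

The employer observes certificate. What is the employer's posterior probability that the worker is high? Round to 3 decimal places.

0.409

P(certificate) = 0.1·0.8 + 0.6·0.3 + 0.3·0.6 = 0.44
P(high | certificate) = (0.3·0.6) / 0.44 = 0.18 / 0.44 = 0.409091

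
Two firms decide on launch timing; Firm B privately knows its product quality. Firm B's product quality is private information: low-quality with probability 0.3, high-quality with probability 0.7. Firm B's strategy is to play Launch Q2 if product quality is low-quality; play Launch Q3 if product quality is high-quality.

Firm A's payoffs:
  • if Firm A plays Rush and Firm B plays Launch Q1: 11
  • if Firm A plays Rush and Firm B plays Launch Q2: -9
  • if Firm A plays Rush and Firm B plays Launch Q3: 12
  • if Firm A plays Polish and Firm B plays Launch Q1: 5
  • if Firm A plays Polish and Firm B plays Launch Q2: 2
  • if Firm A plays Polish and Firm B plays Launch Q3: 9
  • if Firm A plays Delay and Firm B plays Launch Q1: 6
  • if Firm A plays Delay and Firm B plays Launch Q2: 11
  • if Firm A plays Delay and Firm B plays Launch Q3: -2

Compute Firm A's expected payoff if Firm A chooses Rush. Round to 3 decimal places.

E[Rush] = 0.3·(-9) + 0.7·12 = (-2.7) + 8.4 = 5.7

5.700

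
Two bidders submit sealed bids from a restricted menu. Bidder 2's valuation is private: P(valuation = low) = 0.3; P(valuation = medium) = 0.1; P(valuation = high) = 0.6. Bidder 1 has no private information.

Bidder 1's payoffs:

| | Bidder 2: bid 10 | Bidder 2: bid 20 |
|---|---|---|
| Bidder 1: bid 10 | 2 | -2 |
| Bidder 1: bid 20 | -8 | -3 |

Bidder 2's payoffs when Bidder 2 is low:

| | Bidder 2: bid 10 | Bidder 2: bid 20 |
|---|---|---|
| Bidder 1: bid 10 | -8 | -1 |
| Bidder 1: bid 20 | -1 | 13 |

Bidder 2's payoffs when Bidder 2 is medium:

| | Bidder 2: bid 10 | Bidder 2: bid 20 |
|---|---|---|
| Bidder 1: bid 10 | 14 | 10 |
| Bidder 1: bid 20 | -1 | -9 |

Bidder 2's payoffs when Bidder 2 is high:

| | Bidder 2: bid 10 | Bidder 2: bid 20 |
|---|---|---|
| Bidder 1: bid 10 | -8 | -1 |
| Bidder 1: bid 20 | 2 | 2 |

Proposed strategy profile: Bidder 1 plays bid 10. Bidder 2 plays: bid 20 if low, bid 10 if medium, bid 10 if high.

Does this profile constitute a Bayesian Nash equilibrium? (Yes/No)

A profile is a BNE iff every type of every player is best-responding given beliefs about the other side.
Bidder 1 plays bid 10: E[bid 10] = 0.3·(-2) + 0.1·(2) + 0.6·(2) = 0.8; E[bid 20] = -6.5. Best-responding. ✓
Bidder 2 (valuation low), facing bid 10: bid 10 gives -8, bid 20 gives -1. Proposed bid 20 is best. ✓
Bidder 2 (valuation medium), facing bid 10: bid 10 gives 14, bid 20 gives 10. Proposed bid 10 is best. ✓
Bidder 2 (valuation high), facing bid 10: bid 10 gives -8, bid 20 gives -1. Proposed bid 10 is not best — profitable deviation exists. ✗

No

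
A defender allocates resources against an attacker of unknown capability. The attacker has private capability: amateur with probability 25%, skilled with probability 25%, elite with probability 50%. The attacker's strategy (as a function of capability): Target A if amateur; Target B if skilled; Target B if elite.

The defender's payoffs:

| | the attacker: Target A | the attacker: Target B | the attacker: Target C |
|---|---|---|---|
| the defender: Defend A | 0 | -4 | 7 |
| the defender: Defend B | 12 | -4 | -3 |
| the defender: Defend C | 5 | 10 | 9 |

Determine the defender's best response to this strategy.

Compute the defender's expected payoff for each action, taking the expectation over the attacker's type.
E[Defend A] = 0.25·(0) + 0.25·(-4) + 0.5·(-4) = -3
E[Defend B] = 0.25·(12) + 0.25·(-4) + 0.5·(-4) = 0
E[Defend C] = 0.25·(5) + 0.25·(10) + 0.5·(10) = 8.75
Best response: Defend C (8.75 is the largest).

Defend C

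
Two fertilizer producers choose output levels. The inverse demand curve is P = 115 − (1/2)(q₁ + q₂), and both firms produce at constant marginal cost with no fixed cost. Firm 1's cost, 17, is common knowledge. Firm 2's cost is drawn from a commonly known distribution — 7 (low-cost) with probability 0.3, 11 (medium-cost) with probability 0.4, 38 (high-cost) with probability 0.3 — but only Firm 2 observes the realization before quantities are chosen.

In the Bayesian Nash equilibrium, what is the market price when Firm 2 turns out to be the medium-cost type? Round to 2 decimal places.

46.52

Firm 2 with cost c maximizes (115 − (1/2)(q₁+q₂) − c)·q₂, giving q₂(c) = (115 − c − (1/2)q₁).
E[c₂] = 0.3·7 + 0.4·11 + 0.3·38 = 17.9
Firm 1's FOC against E[q₂] yields q₁ = (115 − 2·17 + E[c₂])/(3/2) = (115 − 34 + 17.9)/(3/2) = 65.9333.
q₂(medium-cost) = 71.0333, so P = 115 − (1/2)·(65.9333 + 71.0333) = 46.5167.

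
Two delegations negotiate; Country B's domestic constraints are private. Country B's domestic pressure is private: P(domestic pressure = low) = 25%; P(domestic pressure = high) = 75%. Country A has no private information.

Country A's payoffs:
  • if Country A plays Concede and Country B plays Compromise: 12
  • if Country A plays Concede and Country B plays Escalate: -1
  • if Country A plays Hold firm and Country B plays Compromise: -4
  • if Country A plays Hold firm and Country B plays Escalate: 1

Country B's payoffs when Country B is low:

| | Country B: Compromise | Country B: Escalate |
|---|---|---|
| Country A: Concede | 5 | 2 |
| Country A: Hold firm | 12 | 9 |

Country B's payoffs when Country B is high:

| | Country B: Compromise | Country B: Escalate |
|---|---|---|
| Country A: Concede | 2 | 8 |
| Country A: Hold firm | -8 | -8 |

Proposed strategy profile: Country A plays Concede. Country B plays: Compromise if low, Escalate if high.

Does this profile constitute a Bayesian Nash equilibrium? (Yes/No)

Country A plays Concede: E[Concede] = 0.25·(12) + 0.75·(-1) = 2.25; E[Hold firm] = -0.25. Best-responding. ✓
Country B (domestic pressure low), facing Concede: Compromise gives 5, Escalate gives 2. Proposed Compromise is best. ✓
Country B (domestic pressure high), facing Concede: Compromise gives 2, Escalate gives 8. Proposed Escalate is best. ✓

Yes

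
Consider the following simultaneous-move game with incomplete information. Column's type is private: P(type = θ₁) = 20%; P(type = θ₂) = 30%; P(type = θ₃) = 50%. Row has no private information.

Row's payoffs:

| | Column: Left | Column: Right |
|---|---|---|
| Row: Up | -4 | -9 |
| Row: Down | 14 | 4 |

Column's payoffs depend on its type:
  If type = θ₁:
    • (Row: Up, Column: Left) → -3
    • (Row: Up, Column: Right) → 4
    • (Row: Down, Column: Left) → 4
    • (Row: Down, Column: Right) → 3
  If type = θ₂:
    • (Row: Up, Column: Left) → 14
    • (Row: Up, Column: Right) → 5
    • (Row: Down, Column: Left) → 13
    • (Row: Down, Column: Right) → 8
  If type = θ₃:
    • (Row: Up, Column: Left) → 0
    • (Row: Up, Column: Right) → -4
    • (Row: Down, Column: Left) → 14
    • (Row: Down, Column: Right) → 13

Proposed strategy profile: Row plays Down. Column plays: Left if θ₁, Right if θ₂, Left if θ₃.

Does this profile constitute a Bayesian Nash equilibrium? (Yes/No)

Row plays Down: E[Down] = 0.2·(14) + 0.3·(4) + 0.5·(14) = 11; E[Up] = -5.5. Best-responding. ✓
Column (type θ₁), facing Down: Left gives 4, Right gives 3. Proposed Left is best. ✓
Column (type θ₂), facing Down: Left gives 13, Right gives 8. Proposed Right is not best — profitable deviation exists. ✗
Column (type θ₃), facing Down: Left gives 14, Right gives 13. Proposed Left is best. ✓

No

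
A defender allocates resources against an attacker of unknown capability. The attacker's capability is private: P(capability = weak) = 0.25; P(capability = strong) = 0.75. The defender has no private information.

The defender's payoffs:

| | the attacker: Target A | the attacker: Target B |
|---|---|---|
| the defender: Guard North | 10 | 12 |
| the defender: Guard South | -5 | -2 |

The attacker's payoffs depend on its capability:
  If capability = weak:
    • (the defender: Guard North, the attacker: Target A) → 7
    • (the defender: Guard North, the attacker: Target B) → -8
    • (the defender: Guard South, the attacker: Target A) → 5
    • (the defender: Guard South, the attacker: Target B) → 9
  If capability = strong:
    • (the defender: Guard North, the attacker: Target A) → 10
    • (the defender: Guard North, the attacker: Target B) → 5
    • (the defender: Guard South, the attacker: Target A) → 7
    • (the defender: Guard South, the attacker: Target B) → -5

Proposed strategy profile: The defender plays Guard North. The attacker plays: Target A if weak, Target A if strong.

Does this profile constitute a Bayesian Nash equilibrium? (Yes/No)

A profile is a BNE iff every type of every player is best-responding given beliefs about the other side.
The defender plays Guard North: E[Guard North] = 0.25·(10) + 0.75·(10) = 10; E[Guard South] = -5. Best-responding. ✓
The attacker (capability weak), facing Guard North: Target A gives 7, Target B gives -8. Proposed Target A is best. ✓
The attacker (capability strong), facing Guard North: Target A gives 10, Target B gives 5. Proposed Target A is best. ✓

Yes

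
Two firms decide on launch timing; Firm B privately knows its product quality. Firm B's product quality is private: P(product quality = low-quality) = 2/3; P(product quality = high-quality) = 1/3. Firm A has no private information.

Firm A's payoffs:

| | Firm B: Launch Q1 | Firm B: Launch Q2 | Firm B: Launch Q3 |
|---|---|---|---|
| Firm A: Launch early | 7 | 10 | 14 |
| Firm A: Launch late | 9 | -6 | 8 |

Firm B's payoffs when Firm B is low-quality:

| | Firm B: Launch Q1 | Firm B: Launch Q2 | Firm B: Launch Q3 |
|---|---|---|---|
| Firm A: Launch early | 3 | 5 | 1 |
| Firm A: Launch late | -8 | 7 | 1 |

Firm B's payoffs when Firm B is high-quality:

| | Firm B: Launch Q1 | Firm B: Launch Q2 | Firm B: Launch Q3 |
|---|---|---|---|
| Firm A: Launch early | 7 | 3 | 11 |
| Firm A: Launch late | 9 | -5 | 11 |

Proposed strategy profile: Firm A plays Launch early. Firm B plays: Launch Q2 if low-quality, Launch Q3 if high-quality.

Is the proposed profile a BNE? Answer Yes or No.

Yes

A profile is a BNE iff every type of every player is best-responding given beliefs about the other side.
Firm A plays Launch early: E[Launch early] = 2/3·(10) + 1/3·(14) = 34/3; E[Launch late] = -4/3. Best-responding. ✓
Firm B (product quality low-quality), facing Launch early: Launch Q1 gives 3, Launch Q2 gives 5, Launch Q3 gives 1. Proposed Launch Q2 is best. ✓
Firm B (product quality high-quality), facing Launch early: Launch Q1 gives 7, Launch Q2 gives 3, Launch Q3 gives 11. Proposed Launch Q3 is best. ✓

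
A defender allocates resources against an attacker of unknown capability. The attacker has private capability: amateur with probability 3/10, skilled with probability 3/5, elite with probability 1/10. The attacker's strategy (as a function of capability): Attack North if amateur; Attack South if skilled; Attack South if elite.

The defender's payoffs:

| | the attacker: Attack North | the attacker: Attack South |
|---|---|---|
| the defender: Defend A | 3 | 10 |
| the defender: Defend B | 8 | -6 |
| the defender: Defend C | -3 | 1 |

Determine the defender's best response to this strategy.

Defend A

Compute the defender's expected payoff for each action, taking the expectation over the attacker's type.
E[Defend A] = 3/10·(3) + 3/5·(10) + 1/10·(10) = 79/10
E[Defend B] = 3/10·(8) + 3/5·(-6) + 1/10·(-6) = -9/5
E[Defend C] = 3/10·(-3) + 3/5·(1) + 1/10·(1) = -1/5
Best response: Defend A (79/10 is the largest).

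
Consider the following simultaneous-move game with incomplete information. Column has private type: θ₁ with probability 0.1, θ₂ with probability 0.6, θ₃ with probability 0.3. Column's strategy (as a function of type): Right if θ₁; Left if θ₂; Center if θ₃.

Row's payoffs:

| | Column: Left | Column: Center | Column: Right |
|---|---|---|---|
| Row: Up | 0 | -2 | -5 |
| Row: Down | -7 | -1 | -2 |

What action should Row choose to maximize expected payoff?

Up

E[Up] = 0.1·(-5) + 0.6·(0) + 0.3·(-2) = -1.1
E[Down] = 0.1·(-2) + 0.6·(-7) + 0.3·(-1) = -4.7
Best response: Up (-1.1 is the largest).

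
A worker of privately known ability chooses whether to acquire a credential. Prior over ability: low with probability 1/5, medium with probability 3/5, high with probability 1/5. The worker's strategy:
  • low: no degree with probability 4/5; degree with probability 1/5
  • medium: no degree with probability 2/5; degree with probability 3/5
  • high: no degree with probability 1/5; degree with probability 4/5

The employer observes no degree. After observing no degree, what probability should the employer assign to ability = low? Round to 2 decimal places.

0.36

Apply Bayes' rule using the sender's strategy as the likelihood.
P(no degree) = (1/5)·(4/5) + (3/5)·(2/5) + (1/5)·(1/5) = 11/25
P(low | no degree) = ((1/5)·(4/5)) / (11/25) = (4/25) / (11/25) = 4/11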